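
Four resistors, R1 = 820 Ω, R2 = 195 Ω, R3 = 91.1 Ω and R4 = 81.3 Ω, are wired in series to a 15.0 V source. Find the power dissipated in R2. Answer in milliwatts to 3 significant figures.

Every series element carries the same I. Get I from the total resistance, then P = I² × R2.
R_total = 820 + 195 + 91.1 + 81.3 = 1187 Ω
I = V / R_total = 15.0 / 1187 = 0.01263 A
P_R2 = I² × R2 = (0.01263)² × 195 = 0.03112 W

31.1 mW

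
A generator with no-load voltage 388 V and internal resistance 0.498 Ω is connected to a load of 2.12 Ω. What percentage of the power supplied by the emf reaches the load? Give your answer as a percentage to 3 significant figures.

81.0 %

The source delivers εI, of which I²R reaches the load and I²r is lost; since I is common, η = R/(R+r).
η = R / (R + r) = 2.12 / (2.12 + 0.498) = 0.8098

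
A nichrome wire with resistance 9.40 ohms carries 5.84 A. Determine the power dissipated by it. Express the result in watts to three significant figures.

321 W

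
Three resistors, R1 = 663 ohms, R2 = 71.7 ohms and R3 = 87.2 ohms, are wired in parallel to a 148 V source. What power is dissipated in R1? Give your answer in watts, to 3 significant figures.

Parallel branches share the same voltage; P = V²/R gives the branch power in one step.
P_R1 = V² / R1 = (148)² / 663 Ω = 33.04 W

33.0 W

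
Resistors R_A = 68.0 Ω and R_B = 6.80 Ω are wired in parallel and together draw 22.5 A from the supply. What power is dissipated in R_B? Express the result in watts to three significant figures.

2850 W

Only the total current is stated, so first find the parallel equivalent to get the voltage across the combination.
1/R_eq = 1/68.0 + 1/6.80 ⇒ R_eq = 6.182 Ω
V = I_total × R_eq = 22.50 × 6.182 = 139.1 V
P_R_B = V² / R_B = (139.1)² / 6.80 = 2845 W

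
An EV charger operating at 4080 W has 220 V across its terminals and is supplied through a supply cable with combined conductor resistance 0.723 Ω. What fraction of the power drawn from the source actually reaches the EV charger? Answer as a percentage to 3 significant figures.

94.3 %

I = P / V = 4080 / 220 = 18.55 A through the supply cable.
P_line = I² R_line = (18.55)² × 0.723 = 248.7 W
P_source = P_load + P_line = 4080 + 248.7 = 4329 W
η = P_load / P_source = 4080 / 4329 = 0.9426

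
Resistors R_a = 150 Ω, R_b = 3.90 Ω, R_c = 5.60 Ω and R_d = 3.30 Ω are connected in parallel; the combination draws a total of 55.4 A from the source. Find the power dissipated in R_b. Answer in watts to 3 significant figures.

1420 W

We need the common branch voltage; get it from I_total × R_eq, then P = V²/R for the branch.
1/R_eq = 1/150 + 1/3.90 + 1/5.60 + 1/3.30 ⇒ R_eq = 1.343 Ω
V = I_total × R_eq = 55.40 × 1.343 = 74.39 V
P_R_b = V² / R_b = (74.39)² / 3.90 = 1419 W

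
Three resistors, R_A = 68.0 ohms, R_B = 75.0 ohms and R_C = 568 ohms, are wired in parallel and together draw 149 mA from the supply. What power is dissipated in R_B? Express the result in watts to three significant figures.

0.333 W

Parallel branches share V, not I — compute V via R_eq, then use V²/R for the target branch.
1/R_eq = 1/68.0 + 1/75.0 + 1/568 ⇒ R_eq = 33.56 Ω
V = I_total × R_eq = 0.1490 × 33.56 = 5.000 V
P_R_B = V² / R_B = (5.000)² / 75.0 = 0.3333 W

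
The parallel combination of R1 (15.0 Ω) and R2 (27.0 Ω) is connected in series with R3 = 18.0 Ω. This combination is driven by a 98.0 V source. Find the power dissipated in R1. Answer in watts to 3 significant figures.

First find R_p for the parallel pair, then treat R_p + R3 as a series loop.
R_p = (15.0×27.0)/(15.0+27.0) = 9.643 Ω
R_total = R_p + 18.0 = 9.643 + 18.0 = 27.64 Ω
I = V / R_total = 98.0 / 27.64 = 3.545 A
Voltage across the parallel pair: V_p = I × R_p = 3.545 × 9.643 = 34.19 V
Use P = V²/R for R1 with V = V_p.
P_R1 = (34.19)² / 15.0 = 77.91 W

77.9 W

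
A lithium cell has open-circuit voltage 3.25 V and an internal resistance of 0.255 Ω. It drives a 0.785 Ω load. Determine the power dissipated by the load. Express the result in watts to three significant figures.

Load and internal resistance form a series loop — compute the loop current, then the load power via I²R.
I = ε / (r + R) = 3.25 / (0.255 + 0.785) = 3.125 A
P_load = I² R = (3.125)² × 0.785 = 7.666 W

7.67 W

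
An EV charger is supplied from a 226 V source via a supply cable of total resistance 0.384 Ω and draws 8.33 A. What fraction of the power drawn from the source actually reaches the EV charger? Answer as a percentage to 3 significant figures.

98.6 %

The supply cable carries the full 8.33 A.
P_line = I² R_line = (8.330)² × 0.384 = 26.65 W
P_source = V I = 226 × 8.330 = 1883 W; P_load = 1856 W
η = P_load / P_source = 1856 / 1883 = 0.9858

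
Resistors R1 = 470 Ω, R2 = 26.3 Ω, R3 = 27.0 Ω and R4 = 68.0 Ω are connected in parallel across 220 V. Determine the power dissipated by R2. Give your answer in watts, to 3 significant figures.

1840 W

Parallel branches share the same voltage; P = V²/R gives the branch power in one step.
P_R2 = V² / R2 = (220)² / 26.3 Ω = 1840 W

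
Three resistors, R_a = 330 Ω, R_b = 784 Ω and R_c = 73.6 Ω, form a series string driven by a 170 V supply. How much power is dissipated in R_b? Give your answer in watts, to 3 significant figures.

16.1 W

In a series string the same current flows through every resistor — find that current, then P = I²R for the one we want.
R_total = 330 + 784 + 73.6 = 1188 Ω
I = V / R_total = 170 / 1188 = 0.1431 A
P_R_b = I² × R_b = (0.1431)² × 784 = 16.06 W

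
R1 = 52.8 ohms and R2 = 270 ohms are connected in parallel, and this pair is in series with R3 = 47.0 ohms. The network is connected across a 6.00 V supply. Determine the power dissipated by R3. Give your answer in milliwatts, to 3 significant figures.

First find R_p for the parallel pair, then treat R_p + R3 as a series loop.
R_p = (52.8×270)/(52.8+270) = 44.16 Ω
R_total = R_p + 47.0 = 44.16 + 47.0 = 91.16 Ω
I = V / R_total = 6.00 / 91.16 = 0.06582 A
All the supply current flows through R3; use P = I²R3.
P_R3 = (0.06582)² × 47.0 = 0.2036 W

204 mW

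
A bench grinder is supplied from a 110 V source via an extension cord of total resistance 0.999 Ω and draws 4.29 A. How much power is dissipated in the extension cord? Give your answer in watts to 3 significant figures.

Line loss is just I²R for the cable — we know both I and R_line directly.
The extension cord carries the full 4.29 A.
P_line = I² R_line = (4.290)² × 0.999 = 18.39 W

18.4 W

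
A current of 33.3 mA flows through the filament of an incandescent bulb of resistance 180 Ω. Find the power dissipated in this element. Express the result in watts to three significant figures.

0.200 W

With I and R stated, P = I²R applies in one step.
P = (0.03330 A)² × 180 Ω = 0.1996 W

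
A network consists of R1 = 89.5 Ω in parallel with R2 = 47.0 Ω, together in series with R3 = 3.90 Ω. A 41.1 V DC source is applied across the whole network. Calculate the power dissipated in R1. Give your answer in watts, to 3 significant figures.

First find R_p for the parallel pair, then treat R_p + R3 as a series loop.
R_p = (89.5×47.0)/(89.5+47.0) = 30.82 Ω
R_total = R_p + 3.90 = 30.82 + 3.90 = 34.72 Ω
I = V / R_total = 41.1 / 34.72 = 1.184 A
Voltage across the parallel pair: V_p = I × R_p = 1.184 × 30.82 = 36.48 V
R1 has V_p across it, so P = V_p²/R1.
P_R1 = (36.48)² / 89.5 = 14.87 W

14.9 W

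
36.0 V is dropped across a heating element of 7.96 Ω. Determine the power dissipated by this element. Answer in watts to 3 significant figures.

163 W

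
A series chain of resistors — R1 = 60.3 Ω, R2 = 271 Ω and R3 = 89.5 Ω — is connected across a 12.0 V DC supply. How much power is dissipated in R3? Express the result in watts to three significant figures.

In a series string the same current flows through every resistor — find that current, then P = I²R for the one we want.
R_total = 60.3 + 271 + 89.5 = 420.8 Ω
I = V / R_total = 12.0 / 420.8 = 0.02852 A
P_R3 = I² × R3 = (0.02852)² × 89.5 = 0.07278 W

0.0728 W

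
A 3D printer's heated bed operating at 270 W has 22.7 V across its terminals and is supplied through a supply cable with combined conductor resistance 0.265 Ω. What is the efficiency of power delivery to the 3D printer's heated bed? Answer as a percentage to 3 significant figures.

87.8 %

I = P / V = 270 / 22.7 = 11.89 A through the supply cable.
P_line = I² R_line = (11.89)² × 0.265 = 37.49 W
P_source = P_load + P_line = 270.0 + 37.49 = 307.5 W
η = P_load / P_source = 270.0 / 307.5 = 0.8781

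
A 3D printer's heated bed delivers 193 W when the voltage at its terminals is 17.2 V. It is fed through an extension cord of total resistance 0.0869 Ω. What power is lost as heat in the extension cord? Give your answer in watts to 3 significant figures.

The extension cord and load are in series, so the same current flows in both; the loss is I²R_line.
I = P / V = 193 / 17.2 = 11.22 A through the extension cord.
P_line = I² R_line = (11.22)² × 0.0869 = 10.94 W

10.9 W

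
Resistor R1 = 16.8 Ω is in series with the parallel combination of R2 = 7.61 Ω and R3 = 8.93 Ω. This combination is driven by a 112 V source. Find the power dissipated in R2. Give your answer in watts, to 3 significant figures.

63.7 W

Collapse R2‖R3 to a single equivalent, reducing the network to two series elements.
R_p = (7.61×8.93)/(7.61+8.93) = 4.109 Ω
R_total = 16.8 + 4.109 = 20.91 Ω
I = V / R_total = 112 / 20.91 = 5.357 A
Voltage across the parallel pair: V_p = I × R_p = 5.357 × 4.109 = 22.01 V
R2 is across V_p, so use P = V²/R for that branch.
P_R2 = (22.01)² / 7.61 = 63.65 W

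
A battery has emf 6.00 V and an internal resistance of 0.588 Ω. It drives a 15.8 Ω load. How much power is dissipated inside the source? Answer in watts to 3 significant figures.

The source's internal resistance is just another series element carrying I; its dissipation is I²r.
I = ε / (r + R) = 6.00 / (0.588 + 15.8) = 0.3661 A
P_int = I² r = (0.3661)² × 0.588 = 0.07882 W

0.0788 W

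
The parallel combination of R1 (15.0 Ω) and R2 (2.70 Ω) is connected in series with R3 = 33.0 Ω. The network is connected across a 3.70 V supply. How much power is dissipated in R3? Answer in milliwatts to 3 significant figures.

363 mW

First find R_p for the parallel pair, then treat R_p + R3 as a series loop.
R_p = (15.0×2.70)/(15.0+2.70) = 2.288 Ω
R_total = R_p + 33.0 = 2.288 + 33.0 = 35.29 Ω
I = V / R_total = 3.70 / 35.29 = 0.1049 A
R3 carries the full series current, so P = I²R.
P_R3 = (0.1049)² × 33.0 = 0.3628 W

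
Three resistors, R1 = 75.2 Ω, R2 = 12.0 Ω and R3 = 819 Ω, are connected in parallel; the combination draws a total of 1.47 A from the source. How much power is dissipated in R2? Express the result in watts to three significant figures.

18.8 W

Only the total current is stated, so first find the parallel equivalent to get the voltage across the combination.
1/R_eq = 1/75.2 + 1/12.0 + 1/819 ⇒ R_eq = 10.22 Ω
V = I_total × R_eq = 1.470 × 10.22 = 15.02 V
P_R2 = V² / R2 = (15.02)² / 12.0 = 18.81 W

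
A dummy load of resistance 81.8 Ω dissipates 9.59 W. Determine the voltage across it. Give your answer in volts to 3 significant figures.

28.0 V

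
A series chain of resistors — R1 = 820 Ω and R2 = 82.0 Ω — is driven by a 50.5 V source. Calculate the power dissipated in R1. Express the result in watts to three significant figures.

The current is common to all series resistors; compute it, then apply P = I²R for the target.
R_total = 820 + 82.0 = 902.0 Ω
I = V / R_total = 50.5 / 902.0 = 0.05599 A
P_R1 = I² × R1 = (0.05599)² × 820 = 2.570 W

2.57 W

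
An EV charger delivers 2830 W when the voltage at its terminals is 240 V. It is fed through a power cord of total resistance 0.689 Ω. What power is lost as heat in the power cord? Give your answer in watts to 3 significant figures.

95.8 W

The power cord is a series resistance carrying the load current; its dissipation is I²R_line.
I = P / V = 2830 / 240 = 11.79 A through the power cord.
P_line = I² R_line = (11.79)² × 0.689 = 95.80 W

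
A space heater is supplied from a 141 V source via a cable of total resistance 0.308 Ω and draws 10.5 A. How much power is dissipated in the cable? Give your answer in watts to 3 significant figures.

34.0 W

Only the current and the line resistance are needed for the I²R loss.
The cable carries the full 10.5 A.
P_line = I² R_line = (10.50)² × 0.308 = 33.96 W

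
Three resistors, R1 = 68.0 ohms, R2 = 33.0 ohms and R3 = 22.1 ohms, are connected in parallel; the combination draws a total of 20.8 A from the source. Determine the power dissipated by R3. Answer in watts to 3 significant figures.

We need the common branch voltage; get it from I_total × R_eq, then P = V²/R for the branch.
1/R_eq = 1/68.0 + 1/33.0 + 1/22.1 ⇒ R_eq = 11.08 Ω
V = I_total × R_eq = 20.80 × 11.08 = 230.5 V
P_R3 = V² / R3 = (230.5)² / 22.1 = 2403 W

2400 W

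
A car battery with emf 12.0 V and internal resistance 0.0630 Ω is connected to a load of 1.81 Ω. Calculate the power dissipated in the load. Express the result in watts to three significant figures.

74.3 W

Find the circuit current first, then P = I²R for the load (series elements share I).
I = ε / (r + R) = 12.0 / (0.0630 + 1.81) = 6.407 A
P_load = I² R = (6.407)² × 1.81 = 74.30 W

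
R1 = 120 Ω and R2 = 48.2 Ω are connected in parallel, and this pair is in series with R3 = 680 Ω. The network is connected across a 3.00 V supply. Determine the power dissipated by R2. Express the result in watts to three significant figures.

Combine R1 and R2 into their parallel equivalent first, reducing the network to two series resistors.
R_p = (120×48.2)/(120+48.2) = 34.39 Ω
R_total = R_p + 680 = 34.39 + 680 = 714.4 Ω
I = V / R_total = 3.00 / 714.4 = 0.004199 A
Voltage across the parallel pair: V_p = I × R_p = 0.004199 × 34.39 = 0.1444 V
R2 sits across V_p; its power is V_p²/R.
P_R2 = (0.1444)² / 48.2 = 0.0004326 W

0.000433 W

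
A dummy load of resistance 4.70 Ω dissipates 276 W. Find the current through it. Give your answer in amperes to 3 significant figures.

7.66 A

Rearranging the power relation for the two known quantities gives I = √(P / R).
I = √(276 / 4.70) = 7.663 A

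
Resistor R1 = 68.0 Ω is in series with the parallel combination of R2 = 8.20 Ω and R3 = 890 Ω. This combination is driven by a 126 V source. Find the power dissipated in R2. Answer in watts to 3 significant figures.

22.1 W

First combine the parallel branches into one equivalent R_p, then R1 + R_p is a series pair.
R_p = (8.20×890)/(8.20+890) = 8.125 Ω
R_total = 68.0 + 8.125 = 76.13 Ω
I = V / R_total = 126 / 76.13 = 1.655 A
Voltage across the parallel pair: V_p = I × R_p = 1.655 × 8.125 = 13.45 V
With V_p across R2, its power is V_p²/R2.
P_R2 = (13.45)² / 8.20 = 22.06 W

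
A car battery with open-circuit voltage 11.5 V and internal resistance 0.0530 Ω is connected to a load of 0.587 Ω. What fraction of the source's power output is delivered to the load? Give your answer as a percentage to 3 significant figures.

Both r and R carry the same current, so the power split is just the resistance split: η = R/(R+r).
η = R / (R + r) = 0.587 / (0.587 + 0.0530) = 0.9172

91.7 %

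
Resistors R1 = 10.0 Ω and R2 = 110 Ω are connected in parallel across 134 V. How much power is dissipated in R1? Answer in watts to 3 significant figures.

1800 W

R1 sits directly across the source, so P = V²/R with V = 134 V.
P_R1 = V² / R1 = (134)² / 10.0 Ω = 1796 W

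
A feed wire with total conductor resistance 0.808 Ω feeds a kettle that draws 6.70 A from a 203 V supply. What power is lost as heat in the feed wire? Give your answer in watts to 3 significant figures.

The feed wire and load are in series, so the same current flows in both; the loss is I²R_line.
The feed wire carries the full 6.70 A.
P_line = I² R_line = (6.700)² × 0.808 = 36.27 W

36.3 W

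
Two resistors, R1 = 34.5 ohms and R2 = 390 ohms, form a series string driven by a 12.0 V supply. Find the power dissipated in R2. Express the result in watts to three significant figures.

The current is common to all series resistors; compute it, then apply P = I²R for the target.
R_total = 34.5 + 390 = 424.5 Ω
I = V / R_total = 12.0 / 424.5 = 0.02827 A
P_R2 = I² × R2 = (0.02827)² × 390 = 0.3117 W

0.312 W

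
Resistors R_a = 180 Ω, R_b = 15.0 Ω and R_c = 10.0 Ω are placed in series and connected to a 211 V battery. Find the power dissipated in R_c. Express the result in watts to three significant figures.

10.6 W

Since the resistors are in series they all carry the loop current I = V/R_total; the power in any one is I²R.
R_total = 180 + 15.0 + 10.0 = 205.0 Ω
I = V / R_total = 211 / 205.0 = 1.029 A
P_R_c = I² × R_c = (1.029)² × 10.0 = 10.59 W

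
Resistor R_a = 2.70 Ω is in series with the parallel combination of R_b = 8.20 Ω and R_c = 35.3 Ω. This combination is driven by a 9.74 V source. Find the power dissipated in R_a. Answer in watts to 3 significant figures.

2.93 W

Replace R_b and R_c with their parallel equivalent so the circuit becomes R_a in series with R_p.
R_p = (8.20×35.3)/(8.20+35.3) = 6.654 Ω
R_total = 2.70 + 6.654 = 9.354 Ω
I = V / R_total = 9.74 / 9.354 = 1.041 A
The full supply current passes through R_a: P = I²R.
P_R_a = (1.041)² × 2.70 = 2.927 W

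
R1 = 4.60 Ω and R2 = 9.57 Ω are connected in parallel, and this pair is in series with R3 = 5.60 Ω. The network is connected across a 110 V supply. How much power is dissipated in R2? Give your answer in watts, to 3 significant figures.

First find R_p for the parallel pair, then treat R_p + R3 as a series loop.
R_p = (4.60×9.57)/(4.60+9.57) = 3.107 Ω
R_total = R_p + 5.60 = 3.107 + 5.60 = 8.707 Ω
I = V / R_total = 110 / 8.707 = 12.63 A
Voltage across the parallel pair: V_p = I × R_p = 12.63 × 3.107 = 39.25 V
Use P = V²/R for R2 with V = V_p.
P_R2 = (39.25)² / 9.57 = 161.0 W

161 W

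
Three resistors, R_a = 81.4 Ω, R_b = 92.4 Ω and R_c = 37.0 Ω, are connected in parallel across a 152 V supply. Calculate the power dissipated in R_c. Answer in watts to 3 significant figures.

624 W

Each parallel branch sees the full supply voltage, so P = V²/R applies directly to the target branch.
P_R_c = V² / R_c = (152)² / 37.0 Ω = 624.4 W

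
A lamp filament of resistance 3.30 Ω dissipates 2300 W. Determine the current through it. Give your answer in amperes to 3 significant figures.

26.4 A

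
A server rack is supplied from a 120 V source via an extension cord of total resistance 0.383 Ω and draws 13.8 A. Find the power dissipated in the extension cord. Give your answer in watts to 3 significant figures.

The extension cord is a series resistance carrying the load current; its dissipation is I²R_line.
The extension cord carries the full 13.8 A.
P_line = I² R_line = (13.80)² × 0.383 = 72.94 W

72.9 W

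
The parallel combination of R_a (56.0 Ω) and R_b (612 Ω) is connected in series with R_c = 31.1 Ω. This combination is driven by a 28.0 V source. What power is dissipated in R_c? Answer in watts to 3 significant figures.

Reduce the parallel combination to a single R_p; the circuit then becomes R_p in series with the remaining resistor.
R_p = (56.0×612)/(56.0+612) = 51.31 Ω
R_total = R_p + 31.1 = 51.31 + 31.1 = 82.41 Ω
I = V / R_total = 28.0 / 82.41 = 0.3398 A
R_c carries the full series current, so P = I²R.
P_R_c = (0.3398)² × 31.1 = 3.591 W

3.59 W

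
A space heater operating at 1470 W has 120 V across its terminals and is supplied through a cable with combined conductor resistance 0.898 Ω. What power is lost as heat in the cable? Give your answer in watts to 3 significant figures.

135 W

Line loss is just I²R for the cable — we know both I and R_line directly.
I = P / V = 1470 / 120 = 12.25 A through the cable.
P_line = I² R_line = (12.25)² × 0.898 = 134.8 W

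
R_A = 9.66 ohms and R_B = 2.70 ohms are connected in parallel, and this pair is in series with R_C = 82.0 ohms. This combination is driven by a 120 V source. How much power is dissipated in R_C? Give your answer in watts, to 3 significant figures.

167 W

Collapse the R_A‖R_B pair into one equivalent R_p; then R_p and R_C form a series string.
R_p = (9.66×2.70)/(9.66+2.70) = 2.110 Ω
R_total = R_p + 82.0 = 2.110 + 82.0 = 84.11 Ω
I = V / R_total = 120 / 84.11 = 1.427 A
R_C is the series element, so its power is I²R.
P_R_C = (1.427)² × 82.0 = 166.9 W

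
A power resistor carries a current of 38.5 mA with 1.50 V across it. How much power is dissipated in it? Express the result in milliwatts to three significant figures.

57.7 mW

Both the voltage across and the current through the element are known, so P = V I applies directly.
P = 1.50 V × 0.03850 A = 0.05775 W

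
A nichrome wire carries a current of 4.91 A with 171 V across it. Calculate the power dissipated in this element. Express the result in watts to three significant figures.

V and I are known directly — P = V I, no intermediate step needed.
P = 171 V × 4.910 A = 839.6 W

840 W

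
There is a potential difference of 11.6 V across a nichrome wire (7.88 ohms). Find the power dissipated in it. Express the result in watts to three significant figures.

Voltage and resistance are given, so P = V²/R is the one-step route.
P = (11.6 V)² / 7.88 Ω = 17.08 W

17.1 W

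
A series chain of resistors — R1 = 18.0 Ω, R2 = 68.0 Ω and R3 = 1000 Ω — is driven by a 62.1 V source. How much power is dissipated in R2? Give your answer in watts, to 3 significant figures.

0.222 W

Series elements share the same current, so find I first, then use P = I²R.
R_total = 18.0 + 68.0 + 1000 = 1086 Ω
I = V / R_total = 62.1 / 1086 = 0.05718 A
P_R2 = I² × R2 = (0.05718)² × 68.0 = 0.2223 W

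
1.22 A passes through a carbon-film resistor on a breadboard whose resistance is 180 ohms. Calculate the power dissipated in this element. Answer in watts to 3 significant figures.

The current through and the resistance of the element are both given; use P = I²R.
P = (1.220 A)² × 180 Ω = 267.9 W

268 W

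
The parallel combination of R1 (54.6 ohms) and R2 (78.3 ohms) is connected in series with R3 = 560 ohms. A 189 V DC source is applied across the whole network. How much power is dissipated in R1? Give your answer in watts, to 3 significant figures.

1.93 W

Reduce the parallel combination to a single R_p; the circuit then becomes R_p in series with the remaining resistor.
R_p = (54.6×78.3)/(54.6+78.3) = 32.17 Ω
R_total = R_p + 560 = 32.17 + 560 = 592.2 Ω
I = V / R_total = 189 / 592.2 = 0.3192 A
Voltage across the parallel pair: V_p = I × R_p = 0.3192 × 32.17 = 10.27 V
Use P = V²/R for R1 with V = V_p.
P_R1 = (10.27)² / 54.6 = 1.931 W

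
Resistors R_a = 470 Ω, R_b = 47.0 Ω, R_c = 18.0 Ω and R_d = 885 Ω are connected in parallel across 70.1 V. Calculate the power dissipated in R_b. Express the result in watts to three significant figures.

105 W

Every branch has 70.1 V across it, so for R_b the power is simply V²/R.
P_R_b = V² / R_b = (70.1)² / 47.0 Ω = 104.6 W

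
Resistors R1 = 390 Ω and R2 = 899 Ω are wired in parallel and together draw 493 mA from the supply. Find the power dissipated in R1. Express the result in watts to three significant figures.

Parallel branches share V, not I — compute V via R_eq, then use V²/R for the target branch.
1/R_eq = 1/390 + 1/899 ⇒ R_eq = 272.0 Ω
V = I_total × R_eq = 0.4930 × 272.0 = 134.1 V
P_R1 = V² / R1 = (134.1)² / 390 = 46.11 W

46.1 W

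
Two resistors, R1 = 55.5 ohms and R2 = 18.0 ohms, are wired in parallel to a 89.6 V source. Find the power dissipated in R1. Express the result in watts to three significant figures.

145 W

R1 sits directly across the source, so P = V²/R with V = 89.6 V.
P_R1 = V² / R1 = (89.6)² / 55.5 Ω = 144.7 W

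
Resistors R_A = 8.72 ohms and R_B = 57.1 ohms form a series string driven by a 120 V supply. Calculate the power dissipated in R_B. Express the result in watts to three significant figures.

Every series element carries the same I. Get I from the total resistance, then P = I² × R_B.
R_total = 8.72 + 57.1 = 65.82 Ω
I = V / R_total = 120 / 65.82 = 1.823 A
P_R_B = I² × R_B = (1.823)² × 57.1 = 189.8 W

190 W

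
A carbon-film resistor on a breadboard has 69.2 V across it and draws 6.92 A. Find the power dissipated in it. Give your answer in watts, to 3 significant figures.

479 W

V and I are known directly — P = V I, no intermediate step needed.
P = 69.2 V × 6.920 A = 478.9 W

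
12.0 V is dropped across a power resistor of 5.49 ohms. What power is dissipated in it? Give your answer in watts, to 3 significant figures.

26.2 W

V and R are stated; P = V²/R avoids computing the current.
P = (12.0 V)² / 5.49 Ω = 26.23 W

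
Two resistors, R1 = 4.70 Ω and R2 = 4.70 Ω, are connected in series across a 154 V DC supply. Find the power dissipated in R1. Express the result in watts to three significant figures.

1260 W

Every series element carries the same I. Get I from the total resistance, then P = I² × R1.
R_total = 4.70 + 4.70 = 9.400 Ω
I = V / R_total = 154 / 9.400 = 16.38 A
P_R1 = I² × R1 = (16.38)² × 4.70 = 1261 W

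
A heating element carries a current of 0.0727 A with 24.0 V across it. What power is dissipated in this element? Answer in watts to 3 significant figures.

Since both terminal voltage and current are stated, P = V I gives the power in one step.
P = 24.0 V × 0.07270 A = 1.745 W

1.74 W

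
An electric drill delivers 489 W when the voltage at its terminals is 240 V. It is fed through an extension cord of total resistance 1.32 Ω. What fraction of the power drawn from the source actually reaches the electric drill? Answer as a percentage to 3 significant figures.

I = P / V = 489 / 240 = 2.038 A through the extension cord.
P_line = I² R_line = (2.038)² × 1.32 = 5.480 W
P_source = P_load + P_line = 489.0 + 5.480 = 494.5 W
η = P_load / P_source = 489.0 / 494.5 = 0.9889

98.9 %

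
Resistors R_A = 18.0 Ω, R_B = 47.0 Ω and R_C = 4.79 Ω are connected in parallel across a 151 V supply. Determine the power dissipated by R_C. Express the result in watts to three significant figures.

Each parallel branch sees the full supply voltage, so P = V²/R applies directly to the target branch.
P_R_C = V² / R_C = (151)² / 4.79 Ω = 4760 W

4760 W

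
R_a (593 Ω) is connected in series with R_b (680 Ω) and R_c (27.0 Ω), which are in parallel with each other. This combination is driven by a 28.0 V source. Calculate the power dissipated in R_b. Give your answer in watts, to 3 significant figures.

Collapse R_b‖R_c to a single equivalent, reducing the network to two series elements.
R_p = (680×27.0)/(680+27.0) = 25.97 Ω
R_total = 593 + 25.97 = 619.0 Ω
I = V / R_total = 28.0 / 619.0 = 0.04524 A
Voltage across the parallel pair: V_p = I × R_p = 0.04524 × 25.97 = 1.175 V
R_b is across V_p, so use P = V²/R for that branch.
P_R_b = (1.175)² / 680 = 0.002029 W

0.00203 W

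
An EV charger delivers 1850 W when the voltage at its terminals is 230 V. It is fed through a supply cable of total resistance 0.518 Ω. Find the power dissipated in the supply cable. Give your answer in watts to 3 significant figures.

Line loss is just I²R for the cable — we know both I and R_line directly.
I = P / V = 1850 / 230 = 8.043 A through the supply cable.
P_line = I² R_line = (8.043)² × 0.518 = 33.51 W

33.5 W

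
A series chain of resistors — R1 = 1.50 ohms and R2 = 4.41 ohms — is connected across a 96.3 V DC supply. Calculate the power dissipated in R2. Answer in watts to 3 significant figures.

Series elements share the same current, so find I first, then use P = I²R.
R_total = 1.50 + 4.41 = 5.910 Ω
I = V / R_total = 96.3 / 5.910 = 16.29 A
P_R2 = I² × R2 = (16.29)² × 4.41 = 1171 W

1170 W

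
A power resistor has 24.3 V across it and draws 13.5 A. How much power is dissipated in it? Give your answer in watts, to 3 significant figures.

328 W

With V and I both given, power follows immediately from P = V I.
P = 24.3 V × 13.50 A = 328.1 W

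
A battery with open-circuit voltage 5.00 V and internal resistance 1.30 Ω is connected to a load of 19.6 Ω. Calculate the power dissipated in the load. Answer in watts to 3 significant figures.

Find the circuit current first, then P = I²R for the load (series elements share I).
I = ε / (r + R) = 5.00 / (1.30 + 19.6) = 0.2392 A
P_load = I² R = (0.2392)² × 19.6 = 1.122 W

1.12 W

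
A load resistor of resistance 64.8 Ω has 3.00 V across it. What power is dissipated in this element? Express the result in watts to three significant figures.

0.139 W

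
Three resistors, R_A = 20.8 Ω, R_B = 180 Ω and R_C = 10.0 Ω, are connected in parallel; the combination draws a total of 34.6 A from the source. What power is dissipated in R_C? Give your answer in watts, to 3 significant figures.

5070 W

Only the total current is stated, so first find the parallel equivalent to get the voltage across the combination.
1/R_eq = 1/20.8 + 1/180 + 1/10.0 ⇒ R_eq = 6.509 Ω
V = I_total × R_eq = 34.60 × 6.509 = 225.2 V
P_R_C = V² / R_C = (225.2)² / 10.0 = 5072 W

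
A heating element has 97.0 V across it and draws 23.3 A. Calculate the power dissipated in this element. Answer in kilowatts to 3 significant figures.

2.26 kW

Both the voltage across and the current through the element are known, so P = V I applies directly.
P = 97.0 V × 23.30 A = 2260 W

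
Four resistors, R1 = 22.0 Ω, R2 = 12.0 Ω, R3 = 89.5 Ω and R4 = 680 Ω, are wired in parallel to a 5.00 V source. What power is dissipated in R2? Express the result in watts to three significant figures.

2.08 W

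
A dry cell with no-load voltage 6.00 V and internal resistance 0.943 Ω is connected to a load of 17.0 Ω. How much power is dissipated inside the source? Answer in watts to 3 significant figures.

0.105 W

r is in series with the load, so it carries the full circuit current — the loss in it is I²r.
I = ε / (r + R) = 6.00 / (0.943 + 17.0) = 0.3344 A
P_int = I² r = (0.3344)² × 0.943 = 0.1054 W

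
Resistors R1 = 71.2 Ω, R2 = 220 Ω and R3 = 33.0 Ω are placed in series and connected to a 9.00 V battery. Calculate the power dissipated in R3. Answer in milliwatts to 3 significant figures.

25.4 mW

Since the resistors are in series they all carry the loop current I = V/R_total; the power in any one is I²R.
R_total = 71.2 + 220 + 33.0 = 324.2 Ω
I = V / R_total = 9.00 / 324.2 = 0.02776 A
P_R3 = I² × R3 = (0.02776)² × 33.0 = 0.02543 W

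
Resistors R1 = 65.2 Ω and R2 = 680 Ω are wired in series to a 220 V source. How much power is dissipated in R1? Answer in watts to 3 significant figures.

Since the resistors are in series they all carry the loop current I = V/R_total; the power in any one is I²R.
R_total = 65.2 + 680 = 745.2 Ω
I = V / R_total = 220 / 745.2 = 0.2952 A
P_R1 = I² × R1 = (0.2952)² × 65.2 = 5.683 W

5.68 W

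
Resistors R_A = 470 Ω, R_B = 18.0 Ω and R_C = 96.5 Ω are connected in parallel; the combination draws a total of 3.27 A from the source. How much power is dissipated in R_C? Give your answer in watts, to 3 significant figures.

We need the common branch voltage; get it from I_total × R_eq, then P = V²/R for the branch.
1/R_eq = 1/470 + 1/18.0 + 1/96.5 ⇒ R_eq = 14.70 Ω
V = I_total × R_eq = 3.270 × 14.70 = 48.06 V
P_R_C = V² / R_C = (48.06)² / 96.5 = 23.93 W

23.9 W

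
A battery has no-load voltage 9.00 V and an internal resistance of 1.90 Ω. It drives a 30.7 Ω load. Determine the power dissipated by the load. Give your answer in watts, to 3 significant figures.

2.34 W

With r and R in series, I = ε/(r+R); the load dissipates I²R.
I = ε / (r + R) = 9.00 / (1.90 + 30.7) = 0.2761 A
P_load = I² R = (0.2761)² × 30.7 = 2.340 W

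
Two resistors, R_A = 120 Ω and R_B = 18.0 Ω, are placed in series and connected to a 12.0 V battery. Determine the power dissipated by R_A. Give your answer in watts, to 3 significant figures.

0.907 W

Since the resistors are in series they all carry the loop current I = V/R_total; the power in any one is I²R.
R_total = 120 + 18.0 = 138.0 Ω
I = V / R_total = 12.0 / 138.0 = 0.08696 A
P_R_A = I² × R_A = (0.08696)² × 120 = 0.9074 W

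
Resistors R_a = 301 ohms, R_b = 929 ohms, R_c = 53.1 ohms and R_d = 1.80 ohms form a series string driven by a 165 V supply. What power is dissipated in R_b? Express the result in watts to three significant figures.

Series elements share the same current, so find I first, then use P = I²R.
R_total = 301 + 929 + 53.1 + 1.80 = 1285 Ω
I = V / R_total = 165 / 1285 = 0.1284 A
P_R_b = I² × R_b = (0.1284)² × 929 = 15.32 W

15.3 W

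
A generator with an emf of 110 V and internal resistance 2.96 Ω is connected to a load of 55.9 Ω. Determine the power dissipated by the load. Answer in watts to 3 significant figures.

195 W

With r and R in series, I = ε/(r+R); the load dissipates I²R.
I = ε / (r + R) = 110 / (2.96 + 55.9) = 1.869 A
P_load = I² R = (1.869)² × 55.9 = 195.2 W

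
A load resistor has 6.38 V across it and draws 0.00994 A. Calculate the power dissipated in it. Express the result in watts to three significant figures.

0.0634 W

Since both terminal voltage and current are stated, P = V I gives the power in one step.
P = 6.38 V × 0.009940 A = 0.06342 W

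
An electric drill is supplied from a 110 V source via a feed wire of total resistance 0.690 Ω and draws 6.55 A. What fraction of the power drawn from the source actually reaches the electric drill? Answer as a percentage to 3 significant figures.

95.9 %

The feed wire carries the full 6.55 A.
P_line = I² R_line = (6.550)² × 0.690 = 29.60 W
P_source = V I = 110 × 6.550 = 720.5 W; P_load = 690.9 W
η = P_load / P_source = 690.9 / 720.5 = 0.9589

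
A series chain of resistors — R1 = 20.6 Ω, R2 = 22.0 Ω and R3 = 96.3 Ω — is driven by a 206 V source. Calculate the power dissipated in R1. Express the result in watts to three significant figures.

45.3 W

The current is common to all series resistors; compute it, then apply P = I²R for the target.
R_total = 20.6 + 22.0 + 96.3 = 138.9 Ω
I = V / R_total = 206 / 138.9 = 1.483 A
P_R1 = I² × R1 = (1.483)² × 20.6 = 45.31 W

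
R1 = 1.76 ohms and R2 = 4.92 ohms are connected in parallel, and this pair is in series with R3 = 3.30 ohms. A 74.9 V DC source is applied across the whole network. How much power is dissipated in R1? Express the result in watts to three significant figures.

254 W

Collapse the R1‖R2 pair into one equivalent R_p; then R_p and R3 form a series string.
R_p = (1.76×4.92)/(1.76+4.92) = 1.296 Ω
R_total = R_p + 3.30 = 1.296 + 3.30 = 4.596 Ω
I = V / R_total = 74.9 / 4.596 = 16.30 A
Voltage across the parallel pair: V_p = I × R_p = 16.30 × 1.296 = 21.12 V
R1 sits across V_p; its power is V_p²/R.
P_R1 = (21.12)² / 1.76 = 253.5 W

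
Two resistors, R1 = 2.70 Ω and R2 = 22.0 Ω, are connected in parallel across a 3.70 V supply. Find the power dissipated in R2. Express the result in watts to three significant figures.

The supply voltage appears across each parallel branch — just use P = V²/R2.
P_R2 = V² / R2 = (3.70)² / 22.0 Ω = 0.6223 W

0.622 W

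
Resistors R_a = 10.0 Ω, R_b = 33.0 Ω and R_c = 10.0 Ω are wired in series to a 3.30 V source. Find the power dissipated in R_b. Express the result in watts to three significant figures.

Every series element carries the same I. Get I from the total resistance, then P = I² × R_b.
R_total = 10.0 + 33.0 + 10.0 = 53.00 Ω
I = V / R_total = 3.30 / 53.00 = 0.06226 A
P_R_b = I² × R_b = (0.06226)² × 33.0 = 0.1279 W

0.128 W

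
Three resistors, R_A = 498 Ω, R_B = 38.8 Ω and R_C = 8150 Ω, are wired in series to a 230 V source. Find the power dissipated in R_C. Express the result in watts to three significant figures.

Since the resistors are in series they all carry the loop current I = V/R_total; the power in any one is I²R.
R_total = 498 + 38.8 + 8150 = 8687 Ω
I = V / R_total = 230 / 8687 = 0.02648 A
P_R_C = I² × R_C = (0.02648)² × 8150 = 5.713 W

5.71 W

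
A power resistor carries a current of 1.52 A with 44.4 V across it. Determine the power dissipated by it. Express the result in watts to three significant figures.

Since both terminal voltage and current are stated, P = V I gives the power in one step.
P = 44.4 V × 1.520 A = 67.49 W

67.5 W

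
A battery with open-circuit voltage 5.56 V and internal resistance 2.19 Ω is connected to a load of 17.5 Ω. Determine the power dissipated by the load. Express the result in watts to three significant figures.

Load and internal resistance form a series loop — compute the loop current, then the load power via I²R.
I = ε / (r + R) = 5.56 / (2.19 + 17.5) = 0.2824 A
P_load = I² R = (0.2824)² × 17.5 = 1.395 W

1.40 W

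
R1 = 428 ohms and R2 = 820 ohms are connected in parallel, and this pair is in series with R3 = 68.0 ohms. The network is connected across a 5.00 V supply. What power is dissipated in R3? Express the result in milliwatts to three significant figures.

First find R_p for the parallel pair, then treat R_p + R3 as a series loop.
R_p = (428×820)/(428+820) = 281.2 Ω
R_total = R_p + 68.0 = 281.2 + 68.0 = 349.2 Ω
I = V / R_total = 5.00 / 349.2 = 0.01432 A
R3 is the series element, so its power is I²R.
P_R3 = (0.01432)² × 68.0 = 0.01394 W

13.9 mW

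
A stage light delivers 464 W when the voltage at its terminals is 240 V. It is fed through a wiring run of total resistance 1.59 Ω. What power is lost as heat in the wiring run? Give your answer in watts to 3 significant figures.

The wiring run is a series resistance carrying the load current; its dissipation is I²R_line.
I = P / V = 464 / 240 = 1.933 A through the wiring run.
P_line = I² R_line = (1.933)² × 1.59 = 5.943 W

5.94 W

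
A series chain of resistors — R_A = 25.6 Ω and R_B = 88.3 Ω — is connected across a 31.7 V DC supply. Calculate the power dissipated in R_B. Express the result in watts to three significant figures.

6.84 W

Every series element carries the same I. Get I from the total resistance, then P = I² × R_B.
R_total = 25.6 + 88.3 = 113.9 Ω
I = V / R_total = 31.7 / 113.9 = 0.2783 A
P_R_B = I² × R_B = (0.2783)² × 88.3 = 6.840 W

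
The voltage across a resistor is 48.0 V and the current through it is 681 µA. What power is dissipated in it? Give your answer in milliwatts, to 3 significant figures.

32.7 mW

With V and I both given, power follows immediately from P = V I.
P = 48.0 V × 0.0006810 A = 0.03269 W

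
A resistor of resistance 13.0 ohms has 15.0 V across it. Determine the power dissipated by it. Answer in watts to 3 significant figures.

17.3 W

V and R are stated; P = V²/R avoids computing the current.
P = (15.0 V)² / 13.0 Ω = 17.31 W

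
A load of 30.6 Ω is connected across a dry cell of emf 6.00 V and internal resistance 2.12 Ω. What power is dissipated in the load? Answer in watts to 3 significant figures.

1.03 W

Find the circuit current first, then P = I²R for the load (series elements share I).
I = ε / (r + R) = 6.00 / (2.12 + 30.6) = 0.1834 A
P_load = I² R = (0.1834)² × 30.6 = 1.029 W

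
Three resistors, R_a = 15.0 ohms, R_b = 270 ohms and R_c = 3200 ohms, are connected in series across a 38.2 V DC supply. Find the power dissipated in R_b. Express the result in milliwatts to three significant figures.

The current is common to all series resistors; compute it, then apply P = I²R for the target.
R_total = 15.0 + 270 + 3200 = 3485 Ω
I = V / R_total = 38.2 / 3485 = 0.01096 A
P_R_b = I² × R_b = (0.01096)² × 270 = 0.03244 W

32.4 mW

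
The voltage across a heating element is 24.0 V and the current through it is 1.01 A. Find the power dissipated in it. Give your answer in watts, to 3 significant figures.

Since both terminal voltage and current are stated, P = V I gives the power in one step.
P = 24.0 V × 1.010 A = 24.24 W

24.2 W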